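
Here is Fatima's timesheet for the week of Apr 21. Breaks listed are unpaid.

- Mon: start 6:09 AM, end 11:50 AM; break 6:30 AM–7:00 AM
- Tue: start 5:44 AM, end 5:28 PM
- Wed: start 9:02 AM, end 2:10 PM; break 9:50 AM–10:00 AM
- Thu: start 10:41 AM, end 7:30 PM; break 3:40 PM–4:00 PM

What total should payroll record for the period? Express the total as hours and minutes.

30 h 22 min

Mon: 6:09 AM–11:50 AM = 5 h 41 min; less 30 min break → 5 h 11 min
Tue: 5:44 AM–5:28 PM = 11 h 44 min
Wed: 9:02 AM–2:10 PM = 5 h 8 min; less 10 min break → 4 h 58 min
Thu: 10:41 AM–7:30 PM = 8 h 49 min; less 20 min break → 8 h 29 min
Total: 5 h 11 min + 11 h 44 min + 4 h 58 min + 8 h 29 min = 30 h 22 min.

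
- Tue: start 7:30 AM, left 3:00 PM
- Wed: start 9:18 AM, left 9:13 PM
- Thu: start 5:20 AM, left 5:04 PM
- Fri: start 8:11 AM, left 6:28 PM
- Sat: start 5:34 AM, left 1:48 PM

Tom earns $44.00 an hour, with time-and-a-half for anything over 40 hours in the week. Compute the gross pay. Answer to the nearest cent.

$2398.00

Tue: 7:30 AM–3:00 PM = 7 h 30 min
Wed: 9:18 AM–9:13 PM = 11 h 55 min
Thu: 5:20 AM–5:04 PM = 11 h 44 min
Fri: 8:11 AM–6:28 PM = 10 h 17 min
Sat: 5:34 AM–1:48 PM = 8 h 14 min
Total worked: 49 h 40 min = 2980 min.
Regular 40 h 0 min = 2400 min at $44.00/h; overtime 9 h 40 min = 580 min at $66.00/h.
Pay = (2400 × $44.00 + 580 × $66.00) ÷ 60 = $2398.00.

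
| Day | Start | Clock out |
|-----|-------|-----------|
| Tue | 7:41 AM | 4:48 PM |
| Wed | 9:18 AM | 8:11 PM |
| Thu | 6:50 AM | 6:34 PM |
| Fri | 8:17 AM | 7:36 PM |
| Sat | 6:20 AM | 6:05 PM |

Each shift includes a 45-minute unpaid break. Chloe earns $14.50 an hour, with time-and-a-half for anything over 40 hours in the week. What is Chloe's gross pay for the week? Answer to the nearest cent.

$820.34

Tue: 7:41 AM–4:48 PM = 9 h 7 min; less 45 min break → 8 h 22 min
Wed: 9:18 AM–8:11 PM = 10 h 53 min; less 45 min break → 10 h 8 min
Thu: 6:50 AM–6:34 PM = 11 h 44 min; less 45 min break → 10 h 59 min
Fri: 8:17 AM–7:36 PM = 11 h 19 min; less 45 min break → 10 h 34 min
Sat: 6:20 AM–6:05 PM = 11 h 45 min; less 45 min break → 11 h 0 min
Total worked: 51 h 3 min = 3063 min.
Regular 40 h 0 min = 2400 min at $14.50/h; overtime 11 h 3 min = 663 min at $21.75/h.
Pay = (2400 × $14.50 + 663 × $21.75) ÷ 60 = $820.34.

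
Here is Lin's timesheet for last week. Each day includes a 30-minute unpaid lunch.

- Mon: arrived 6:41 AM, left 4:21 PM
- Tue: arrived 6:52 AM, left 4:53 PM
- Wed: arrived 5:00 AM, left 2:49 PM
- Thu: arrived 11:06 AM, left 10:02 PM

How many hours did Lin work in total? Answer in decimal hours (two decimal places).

38.43 hours

Mon: 6:41 AM–4:21 PM = 9 h 40 min; less 30 min break → 9 h 10 min
Tue: 6:52 AM–4:53 PM = 10 h 1 min; less 30 min break → 9 h 31 min
Wed: 5:00 AM–2:49 PM = 9 h 49 min; less 30 min break → 9 h 19 min
Thu: 11:06 AM–10:02 PM = 10 h 56 min; less 30 min break → 10 h 26 min
Total: 9 h 10 min + 9 h 31 min + 9 h 19 min + 10 h 26 min = 38 h 26 min.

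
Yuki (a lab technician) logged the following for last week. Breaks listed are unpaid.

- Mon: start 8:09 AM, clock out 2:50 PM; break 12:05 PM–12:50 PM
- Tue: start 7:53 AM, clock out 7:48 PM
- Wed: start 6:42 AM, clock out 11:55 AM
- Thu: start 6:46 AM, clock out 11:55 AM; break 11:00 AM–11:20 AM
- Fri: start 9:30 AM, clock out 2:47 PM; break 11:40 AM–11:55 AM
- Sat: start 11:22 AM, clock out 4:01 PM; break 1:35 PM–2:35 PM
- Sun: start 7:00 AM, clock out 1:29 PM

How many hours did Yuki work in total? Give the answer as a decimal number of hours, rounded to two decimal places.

43.05 hours

Mon: 8:09 AM–2:50 PM = 6 h 41 min; less 45 min break → 5 h 56 min
Tue: 7:53 AM–7:48 PM = 11 h 55 min
Wed: 6:42 AM–11:55 AM = 5 h 13 min
Thu: 6:46 AM–11:55 AM = 5 h 9 min; less 20 min break → 4 h 49 min
Fri: 9:30 AM–2:47 PM = 5 h 17 min; less 15 min break → 5 h 2 min
Sat: 11:22 AM–4:01 PM = 4 h 39 min; less 60 min break → 3 h 39 min
Sun: 7:00 AM–1:29 PM = 6 h 29 min
Total: 5 h 56 min + 11 h 55 min + 5 h 13 min + 4 h 49 min + 5 h 2 min + 3 h 39 min + 6 h 29 min = 43 h 3 min.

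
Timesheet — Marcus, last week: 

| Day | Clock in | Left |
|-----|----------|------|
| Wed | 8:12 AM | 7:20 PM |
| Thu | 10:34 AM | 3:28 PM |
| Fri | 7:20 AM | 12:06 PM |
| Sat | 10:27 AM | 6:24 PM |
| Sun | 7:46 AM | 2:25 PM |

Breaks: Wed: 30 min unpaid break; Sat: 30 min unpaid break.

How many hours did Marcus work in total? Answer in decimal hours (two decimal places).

34.40 hours

Wed: 8:12 AM–7:20 PM = 11 h 8 min; less 30 min break → 10 h 38 min
Thu: 10:34 AM–3:28 PM = 4 h 54 min
Fri: 7:20 AM–12:06 PM = 4 h 46 min
Sat: 10:27 AM–6:24 PM = 7 h 57 min; less 30 min break → 7 h 27 min
Sun: 7:46 AM–2:25 PM = 6 h 39 min
Total: 10 h 38 min + 4 h 54 min + 4 h 46 min + 7 h 27 min + 6 h 39 min = 34 h 24 min.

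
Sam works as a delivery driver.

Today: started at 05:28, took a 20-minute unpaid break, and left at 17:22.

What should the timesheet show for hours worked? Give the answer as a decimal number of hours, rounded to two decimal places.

Today: 05:28–17:22 = 11 h 54 min; less 20 min break → 11 h 34 min

11.57 hours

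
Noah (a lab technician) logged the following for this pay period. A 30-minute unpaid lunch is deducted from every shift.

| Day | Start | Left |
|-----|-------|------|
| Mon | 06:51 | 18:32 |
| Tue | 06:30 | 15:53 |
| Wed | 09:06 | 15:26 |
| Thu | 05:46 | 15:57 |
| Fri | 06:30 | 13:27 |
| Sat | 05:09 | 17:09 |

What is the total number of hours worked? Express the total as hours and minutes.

Mon: 06:51–18:32 = 11 h 41 min; less 30 min break → 11 h 11 min
Tue: 06:30–15:53 = 9 h 23 min; less 30 min break → 8 h 53 min
Wed: 09:06–15:26 = 6 h 20 min; less 30 min break → 5 h 50 min
Thu: 05:46–15:57 = 10 h 11 min; less 30 min break → 9 h 41 min
Fri: 06:30–13:27 = 6 h 57 min; less 30 min break → 6 h 27 min
Sat: 05:09–17:09 = 12 h 0 min; less 30 min break → 11 h 30 min
Total: 11 h 11 min + 8 h 53 min + 5 h 50 min + 9 h 41 min + 6 h 27 min + 11 h 30 min = 53 h 32 min.

53 h 32 min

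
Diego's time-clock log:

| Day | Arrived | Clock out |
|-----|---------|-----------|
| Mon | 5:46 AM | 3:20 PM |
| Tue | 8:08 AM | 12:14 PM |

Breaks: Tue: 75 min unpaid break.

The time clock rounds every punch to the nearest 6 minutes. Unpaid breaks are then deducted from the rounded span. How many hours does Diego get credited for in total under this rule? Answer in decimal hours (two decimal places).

Mon: in 5:46 AM→5:48 AM, out 3:20 PM→3:18 PM; 9 h 30 min
Tue: in 8:08 AM→8:06 AM, out 12:14 PM→12:12 PM; 4 h 6 min − 75 min = 2 h 51 min
Total credited: 12 h 21 min.

12.35 hours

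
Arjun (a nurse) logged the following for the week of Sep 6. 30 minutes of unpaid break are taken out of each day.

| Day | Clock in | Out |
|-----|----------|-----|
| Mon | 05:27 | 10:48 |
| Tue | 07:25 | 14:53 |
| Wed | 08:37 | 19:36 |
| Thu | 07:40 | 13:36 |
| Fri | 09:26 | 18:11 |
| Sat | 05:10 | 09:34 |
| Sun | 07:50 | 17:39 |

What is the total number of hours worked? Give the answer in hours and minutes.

49 h 12 min

Mon: 05:27–10:48 = 5 h 21 min; less 30 min break → 4 h 51 min
Tue: 07:25–14:53 = 7 h 28 min; less 30 min break → 6 h 58 min
Wed: 08:37–19:36 = 10 h 59 min; less 30 min break → 10 h 29 min
Thu: 07:40–13:36 = 5 h 56 min; less 30 min break → 5 h 26 min
Fri: 09:26–18:11 = 8 h 45 min; less 30 min break → 8 h 15 min
Sat: 05:10–09:34 = 4 h 24 min; less 30 min break → 3 h 54 min
Sun: 07:50–17:39 = 9 h 49 min; less 30 min break → 9 h 19 min
Total: 4 h 51 min + 6 h 58 min + 10 h 29 min + 5 h 26 min + 8 h 15 min + 3 h 54 min + 9 h 19 min = 49 h 12 min.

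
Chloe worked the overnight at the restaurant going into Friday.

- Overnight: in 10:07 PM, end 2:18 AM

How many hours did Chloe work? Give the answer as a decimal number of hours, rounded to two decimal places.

4.18 hours

Overnight: 10:07 PM → midnight = 1 h 53 min; midnight → 2:18 AM = 2 h 18 min; span 4 h 11 min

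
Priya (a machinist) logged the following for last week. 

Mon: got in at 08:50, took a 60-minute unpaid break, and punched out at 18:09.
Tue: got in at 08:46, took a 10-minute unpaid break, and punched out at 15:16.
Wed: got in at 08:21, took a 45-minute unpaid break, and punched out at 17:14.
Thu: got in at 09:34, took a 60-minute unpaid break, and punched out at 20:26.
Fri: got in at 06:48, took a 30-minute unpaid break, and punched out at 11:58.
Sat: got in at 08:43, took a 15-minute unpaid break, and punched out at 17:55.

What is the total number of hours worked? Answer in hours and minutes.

46 h 16 min

Mon: 08:50–18:09 = 9 h 19 min; less 60 min break → 8 h 19 min
Tue: 08:46–15:16 = 6 h 30 min; less 10 min break → 6 h 20 min
Wed: 08:21–17:14 = 8 h 53 min; less 45 min break → 8 h 8 min
Thu: 09:34–20:26 = 10 h 52 min; less 60 min break → 9 h 52 min
Fri: 06:48–11:58 = 5 h 10 min; less 30 min break → 4 h 40 min
Sat: 08:43–17:55 = 9 h 12 min; less 15 min break → 8 h 57 min
Total: 8 h 19 min + 6 h 20 min + 8 h 8 min + 9 h 52 min + 4 h 40 min + 8 h 57 min = 46 h 16 min.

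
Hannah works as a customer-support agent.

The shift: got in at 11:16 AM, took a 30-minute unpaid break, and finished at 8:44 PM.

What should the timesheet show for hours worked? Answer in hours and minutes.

8 h 58 min

The shift: 11:16 AM–8:44 PM = 9 h 28 min; less 30 min break → 8 h 58 min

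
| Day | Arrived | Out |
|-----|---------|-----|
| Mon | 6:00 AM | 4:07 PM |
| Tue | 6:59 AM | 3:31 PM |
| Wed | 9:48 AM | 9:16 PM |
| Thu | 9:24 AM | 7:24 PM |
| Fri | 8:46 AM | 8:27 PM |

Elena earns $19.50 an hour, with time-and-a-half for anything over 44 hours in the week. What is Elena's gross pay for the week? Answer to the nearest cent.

$1086.15

Mon: 6:00 AM–4:07 PM = 10 h 7 min
Tue: 6:59 AM–3:31 PM = 8 h 32 min
Wed: 9:48 AM–9:16 PM = 11 h 28 min
Thu: 9:24 AM–7:24 PM = 10 h 0 min
Fri: 8:46 AM–8:27 PM = 11 h 41 min
Total worked: 51 h 48 min = 3108 min.
Regular 44 h 0 min = 2640 min at $19.50/h; overtime 7 h 48 min = 468 min at $29.25/h.
Pay = (2640 × $19.50 + 468 × $29.25) ÷ 60 = $1086.15.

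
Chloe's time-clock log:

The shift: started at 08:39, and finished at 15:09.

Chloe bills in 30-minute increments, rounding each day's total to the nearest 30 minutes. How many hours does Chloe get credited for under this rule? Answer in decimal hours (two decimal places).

6.50 hours

The shift: 08:39–15:09 = 6 h 30 min → rounds to 6 h 30 min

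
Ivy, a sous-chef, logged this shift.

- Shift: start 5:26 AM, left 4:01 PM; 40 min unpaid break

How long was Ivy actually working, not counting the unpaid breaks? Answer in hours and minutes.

Shift: 5:26 AM–4:01 PM = 10 h 35 min; less 40 min break → 9 h 55 min

9 h 55 min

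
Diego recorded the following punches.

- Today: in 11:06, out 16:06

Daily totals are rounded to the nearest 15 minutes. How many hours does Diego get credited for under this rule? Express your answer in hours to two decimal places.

Today: 11:06–16:06 = 5 h 0 min → rounds to 5 h 0 min

5.00 hours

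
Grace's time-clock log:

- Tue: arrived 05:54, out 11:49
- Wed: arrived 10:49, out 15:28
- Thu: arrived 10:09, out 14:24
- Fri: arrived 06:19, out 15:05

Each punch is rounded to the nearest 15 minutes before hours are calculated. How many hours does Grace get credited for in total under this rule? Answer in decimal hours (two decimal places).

Tue: in 05:54→06:00, out 11:49→11:45; 5 h 45 min
Wed: in 10:49→10:45, out 15:28→15:30; 4 h 45 min
Thu: in 10:09→10:15, out 14:24→14:30; 4 h 15 min
Fri: in 06:19→06:15, out 15:05→15:00; 8 h 45 min
Total credited: 23 h 30 min.

23.50 hours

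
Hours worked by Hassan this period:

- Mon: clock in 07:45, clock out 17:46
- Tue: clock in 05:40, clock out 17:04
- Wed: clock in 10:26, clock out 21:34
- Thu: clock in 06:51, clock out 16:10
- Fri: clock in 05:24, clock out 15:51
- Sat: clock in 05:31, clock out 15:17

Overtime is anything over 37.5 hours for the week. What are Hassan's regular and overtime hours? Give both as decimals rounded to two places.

Mon: 07:45–17:46 = 10 h 1 min
Tue: 05:40–17:04 = 11 h 24 min
Wed: 10:26–21:34 = 11 h 8 min
Thu: 06:51–16:10 = 9 h 19 min
Fri: 05:24–15:51 = 10 h 27 min
Sat: 05:31–15:17 = 9 h 46 min
Total worked: 62 h 5 min = 62.08 h.
Threshold 37.5 h → overtime 24 h 35 min, regular 37 h 30 min.

Regular 37.50 hours, overtime 24.58 hours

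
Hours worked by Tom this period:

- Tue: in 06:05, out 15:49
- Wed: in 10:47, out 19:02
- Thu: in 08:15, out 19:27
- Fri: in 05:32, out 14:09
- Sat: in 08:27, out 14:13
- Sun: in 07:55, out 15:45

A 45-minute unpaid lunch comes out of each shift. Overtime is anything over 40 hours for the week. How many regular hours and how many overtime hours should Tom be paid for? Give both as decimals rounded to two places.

Tue: 06:05–15:49 = 9 h 44 min; less 45 min break → 8 h 59 min
Wed: 10:47–19:02 = 8 h 15 min; less 45 min break → 7 h 30 min
Thu: 08:15–19:27 = 11 h 12 min; less 45 min break → 10 h 27 min
Fri: 05:32–14:09 = 8 h 37 min; less 45 min break → 7 h 52 min
Sat: 08:27–14:13 = 5 h 46 min; less 45 min break → 5 h 1 min
Sun: 07:55–15:45 = 7 h 50 min; less 45 min break → 7 h 5 min
Total worked: 46 h 54 min = 46.90 h.
Threshold 40 h → overtime 6 h 54 min, regular 40 h 0 min.

Regular 40.00 hours, overtime 6.90 hours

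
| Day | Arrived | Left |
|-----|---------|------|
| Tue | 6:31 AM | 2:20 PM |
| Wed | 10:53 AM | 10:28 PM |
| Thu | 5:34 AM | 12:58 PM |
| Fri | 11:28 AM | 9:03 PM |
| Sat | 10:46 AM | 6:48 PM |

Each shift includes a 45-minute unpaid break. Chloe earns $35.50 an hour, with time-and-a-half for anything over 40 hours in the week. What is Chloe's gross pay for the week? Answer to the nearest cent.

$1455.50

Tue: 6:31 AM–2:20 PM = 7 h 49 min; less 45 min break → 7 h 4 min
Wed: 10:53 AM–10:28 PM = 11 h 35 min; less 45 min break → 10 h 50 min
Thu: 5:34 AM–12:58 PM = 7 h 24 min; less 45 min break → 6 h 39 min
Fri: 11:28 AM–9:03 PM = 9 h 35 min; less 45 min break → 8 h 50 min
Sat: 10:46 AM–6:48 PM = 8 h 2 min; less 45 min break → 7 h 17 min
Total worked: 40 h 40 min = 2440 min.
Regular 40 h 0 min = 2400 min at $35.50/h; overtime 0 h 40 min = 40 min at $53.25/h.
Pay = (2400 × $35.50 + 40 × $53.25) ÷ 60 = $1455.50.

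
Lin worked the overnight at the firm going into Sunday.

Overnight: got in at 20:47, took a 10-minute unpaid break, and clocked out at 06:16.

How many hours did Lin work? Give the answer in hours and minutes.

Overnight: 20:47 → midnight = 3 h 13 min; midnight → 06:16 = 6 h 16 min; span 9 h 29 min; less 10 min break → 9 h 19 min

9 h 19 min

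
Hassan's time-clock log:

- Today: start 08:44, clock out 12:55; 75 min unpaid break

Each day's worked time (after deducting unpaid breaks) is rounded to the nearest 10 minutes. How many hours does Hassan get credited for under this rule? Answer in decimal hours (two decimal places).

Today: 08:44–12:55 = 4 h 11 min − 75 min = 2 h 56 min → rounds to 3 h 0 min

3.00 hours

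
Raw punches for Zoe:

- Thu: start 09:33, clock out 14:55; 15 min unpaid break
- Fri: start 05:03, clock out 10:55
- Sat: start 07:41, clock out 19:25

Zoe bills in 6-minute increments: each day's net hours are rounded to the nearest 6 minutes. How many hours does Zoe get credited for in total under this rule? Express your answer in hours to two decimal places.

22.70 hours

Thu: 09:33–14:55 = 5 h 22 min − 15 min = 5 h 7 min → rounds to 5 h 6 min
Fri: 05:03–10:55 = 5 h 52 min → rounds to 5 h 54 min
Sat: 07:41–19:25 = 11 h 44 min → rounds to 11 h 42 min
Total credited: 22 h 42 min.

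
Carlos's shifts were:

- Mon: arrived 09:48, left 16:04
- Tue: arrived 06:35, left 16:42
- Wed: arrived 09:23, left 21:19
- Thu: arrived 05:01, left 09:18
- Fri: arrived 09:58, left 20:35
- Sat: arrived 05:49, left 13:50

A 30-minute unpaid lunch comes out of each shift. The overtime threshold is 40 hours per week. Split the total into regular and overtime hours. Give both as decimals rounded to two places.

Mon: 09:48–16:04 = 6 h 16 min; less 30 min break → 5 h 46 min
Tue: 06:35–16:42 = 10 h 7 min; less 30 min break → 9 h 37 min
Wed: 09:23–21:19 = 11 h 56 min; less 30 min break → 11 h 26 min
Thu: 05:01–09:18 = 4 h 17 min; less 30 min break → 3 h 47 min
Fri: 09:58–20:35 = 10 h 37 min; less 30 min break → 10 h 7 min
Sat: 05:49–13:50 = 8 h 1 min; less 30 min break → 7 h 31 min
Total worked: 48 h 14 min = 48.23 h.
Threshold 40 h → overtime 8 h 14 min, regular 40 h 0 min.

Regular 40.00 hours, overtime 8.23 hours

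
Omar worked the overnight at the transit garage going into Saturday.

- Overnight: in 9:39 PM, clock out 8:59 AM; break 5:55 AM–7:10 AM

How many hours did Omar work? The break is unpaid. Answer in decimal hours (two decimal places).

Overnight: 9:39 PM → midnight = 2 h 21 min; midnight → 8:59 AM = 8 h 59 min; span 11 h 20 min; less 75 min break → 10 h 5 min

10.08 hours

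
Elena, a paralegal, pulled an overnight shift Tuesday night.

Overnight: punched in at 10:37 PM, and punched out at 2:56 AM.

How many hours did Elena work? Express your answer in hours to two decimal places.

Overnight: 10:37 PM → midnight = 1 h 23 min; midnight → 2:56 AM = 2 h 56 min; span 4 h 19 min

4.32 hours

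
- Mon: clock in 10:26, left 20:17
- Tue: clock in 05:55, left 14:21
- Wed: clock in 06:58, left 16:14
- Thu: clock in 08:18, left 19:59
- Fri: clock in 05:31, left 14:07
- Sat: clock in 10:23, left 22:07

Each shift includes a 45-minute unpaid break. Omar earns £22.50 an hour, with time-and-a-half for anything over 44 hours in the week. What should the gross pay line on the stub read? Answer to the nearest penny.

£1363.50

Mon: 10:26–20:17 = 9 h 51 min; less 45 min break → 9 h 6 min
Tue: 05:55–14:21 = 8 h 26 min; less 45 min break → 7 h 41 min
Wed: 06:58–16:14 = 9 h 16 min; less 45 min break → 8 h 31 min
Thu: 08:18–19:59 = 11 h 41 min; less 45 min break → 10 h 56 min
Fri: 05:31–14:07 = 8 h 36 min; less 45 min break → 7 h 51 min
Sat: 10:23–22:07 = 11 h 44 min; less 45 min break → 10 h 59 min
Total worked: 55 h 4 min = 3304 min.
Regular 44 h 0 min = 2640 min at £22.50/h; overtime 11 h 4 min = 664 min at £33.75/h.
Pay = (2640 × £22.50 + 664 × £33.75) ÷ 60 = £1363.50.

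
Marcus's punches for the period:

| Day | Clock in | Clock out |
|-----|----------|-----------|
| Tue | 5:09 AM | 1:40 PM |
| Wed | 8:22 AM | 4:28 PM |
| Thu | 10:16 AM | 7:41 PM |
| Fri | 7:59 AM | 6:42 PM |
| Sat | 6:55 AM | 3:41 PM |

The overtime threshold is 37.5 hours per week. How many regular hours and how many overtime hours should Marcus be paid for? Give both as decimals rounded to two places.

Tue: 5:09 AM–1:40 PM = 8 h 31 min
Wed: 8:22 AM–4:28 PM = 8 h 6 min
Thu: 10:16 AM–7:41 PM = 9 h 25 min
Fri: 7:59 AM–6:42 PM = 10 h 43 min
Sat: 6:55 AM–3:41 PM = 8 h 46 min
Total worked: 45 h 31 min = 45.52 h.
Threshold 37.5 h → overtime 8 h 1 min, regular 37 h 30 min.

Regular 37.50 hours, overtime 8.02 hours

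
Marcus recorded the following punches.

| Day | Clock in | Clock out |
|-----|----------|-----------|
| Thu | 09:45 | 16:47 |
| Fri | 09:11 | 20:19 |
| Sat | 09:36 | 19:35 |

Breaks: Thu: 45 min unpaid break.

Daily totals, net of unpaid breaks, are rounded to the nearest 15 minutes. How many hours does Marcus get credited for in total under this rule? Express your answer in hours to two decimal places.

Thu: 09:45–16:47 = 7 h 2 min − 45 min = 6 h 17 min → rounds to 6 h 15 min
Fri: 09:11–20:19 = 11 h 8 min → rounds to 11 h 15 min
Sat: 09:36–19:35 = 9 h 59 min → rounds to 10 h 0 min
Total credited: 27 h 30 min.

27.50 hours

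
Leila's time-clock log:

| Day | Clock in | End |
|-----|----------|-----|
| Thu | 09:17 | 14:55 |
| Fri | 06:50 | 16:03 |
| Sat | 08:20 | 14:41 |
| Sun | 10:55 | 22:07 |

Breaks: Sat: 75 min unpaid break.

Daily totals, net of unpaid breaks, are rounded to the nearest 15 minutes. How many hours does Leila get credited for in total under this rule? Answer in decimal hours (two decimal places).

Thu: 09:17–14:55 = 5 h 38 min → rounds to 5 h 45 min
Fri: 06:50–16:03 = 9 h 13 min → rounds to 9 h 15 min
Sat: 08:20–14:41 = 6 h 21 min − 75 min = 5 h 6 min → rounds to 5 h 0 min
Sun: 10:55–22:07 = 11 h 12 min → rounds to 11 h 15 min
Total credited: 31 h 15 min.

31.25 hours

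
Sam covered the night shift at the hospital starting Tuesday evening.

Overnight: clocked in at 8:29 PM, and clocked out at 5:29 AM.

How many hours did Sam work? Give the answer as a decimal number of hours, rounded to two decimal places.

Overnight: 8:29 PM → midnight = 3 h 31 min; midnight → 5:29 AM = 5 h 29 min; span 9 h 0 min

9.00 hours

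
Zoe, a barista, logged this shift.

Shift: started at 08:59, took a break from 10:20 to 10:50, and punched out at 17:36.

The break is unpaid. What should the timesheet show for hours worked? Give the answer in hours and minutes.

8 h 7 min

Shift: 08:59–17:36 = 8 h 37 min; less 30 min break → 8 h 7 min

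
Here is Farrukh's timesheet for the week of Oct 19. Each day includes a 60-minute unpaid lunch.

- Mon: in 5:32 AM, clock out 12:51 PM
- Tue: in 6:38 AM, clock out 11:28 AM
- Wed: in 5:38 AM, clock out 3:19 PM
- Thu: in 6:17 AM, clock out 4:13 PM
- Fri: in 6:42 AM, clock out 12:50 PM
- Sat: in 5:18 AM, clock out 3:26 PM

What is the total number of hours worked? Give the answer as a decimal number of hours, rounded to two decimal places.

Mon: 5:32 AM–12:51 PM = 7 h 19 min; less 60 min break → 6 h 19 min
Tue: 6:38 AM–11:28 AM = 4 h 50 min; less 60 min break → 3 h 50 min
Wed: 5:38 AM–3:19 PM = 9 h 41 min; less 60 min break → 8 h 41 min
Thu: 6:17 AM–4:13 PM = 9 h 56 min; less 60 min break → 8 h 56 min
Fri: 6:42 AM–12:50 PM = 6 h 8 min; less 60 min break → 5 h 8 min
Sat: 5:18 AM–3:26 PM = 10 h 8 min; less 60 min break → 9 h 8 min
Total: 6 h 19 min + 3 h 50 min + 8 h 41 min + 8 h 56 min + 5 h 8 min + 9 h 8 min = 42 h 2 min.

42.03 hours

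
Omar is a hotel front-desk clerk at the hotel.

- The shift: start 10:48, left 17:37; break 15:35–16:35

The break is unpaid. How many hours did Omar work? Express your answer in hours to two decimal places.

5.82 hours

The shift: 10:48–17:37 = 6 h 49 min; less 60 min break → 5 h 49 min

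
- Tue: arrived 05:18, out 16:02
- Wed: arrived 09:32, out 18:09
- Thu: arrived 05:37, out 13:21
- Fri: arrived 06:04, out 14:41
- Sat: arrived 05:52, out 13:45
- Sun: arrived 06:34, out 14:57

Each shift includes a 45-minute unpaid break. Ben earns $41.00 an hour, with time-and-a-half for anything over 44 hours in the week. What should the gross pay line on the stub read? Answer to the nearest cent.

$2017.20

Tue: 05:18–16:02 = 10 h 44 min; less 45 min break → 9 h 59 min
Wed: 09:32–18:09 = 8 h 37 min; less 45 min break → 7 h 52 min
Thu: 05:37–13:21 = 7 h 44 min; less 45 min break → 6 h 59 min
Fri: 06:04–14:41 = 8 h 37 min; less 45 min break → 7 h 52 min
Sat: 05:52–13:45 = 7 h 53 min; less 45 min break → 7 h 8 min
Sun: 06:34–14:57 = 8 h 23 min; less 45 min break → 7 h 38 min
Total worked: 47 h 28 min = 2848 min.
Regular 44 h 0 min = 2640 min at $41.00/h; overtime 3 h 28 min = 208 min at $61.50/h.
Pay = (2640 × $41.00 + 208 × $61.50) ÷ 60 = $2017.20.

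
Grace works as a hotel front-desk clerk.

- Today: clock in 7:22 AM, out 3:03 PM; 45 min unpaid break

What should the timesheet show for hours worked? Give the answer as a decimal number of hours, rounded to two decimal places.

Today: 7:22 AM–3:03 PM = 7 h 41 min; less 45 min break → 6 h 56 min

6.93 hours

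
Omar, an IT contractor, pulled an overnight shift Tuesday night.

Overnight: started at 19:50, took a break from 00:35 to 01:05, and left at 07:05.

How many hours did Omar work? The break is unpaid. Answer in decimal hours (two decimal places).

10.75 hours

Overnight: 19:50 → midnight = 4 h 10 min; midnight → 07:05 = 7 h 5 min; span 11 h 15 min; less 30 min break → 10 h 45 min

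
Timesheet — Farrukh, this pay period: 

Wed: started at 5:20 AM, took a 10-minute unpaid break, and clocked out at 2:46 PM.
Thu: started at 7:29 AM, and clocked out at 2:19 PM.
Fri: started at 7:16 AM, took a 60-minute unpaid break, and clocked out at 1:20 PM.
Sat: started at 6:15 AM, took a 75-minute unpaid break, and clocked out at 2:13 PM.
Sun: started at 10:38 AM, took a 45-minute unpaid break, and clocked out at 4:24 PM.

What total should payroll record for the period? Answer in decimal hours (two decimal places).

Wed: 5:20 AM–2:46 PM = 9 h 26 min; less 10 min break → 9 h 16 min
Thu: 7:29 AM–2:19 PM = 6 h 50 min
Fri: 7:16 AM–1:20 PM = 6 h 4 min; less 60 min break → 5 h 4 min
Sat: 6:15 AM–2:13 PM = 7 h 58 min; less 75 min break → 6 h 43 min
Sun: 10:38 AM–4:24 PM = 5 h 46 min; less 45 min break → 5 h 1 min
Total: 9 h 16 min + 6 h 50 min + 5 h 4 min + 6 h 43 min + 5 h 1 min = 32 h 54 min.

32.90 hours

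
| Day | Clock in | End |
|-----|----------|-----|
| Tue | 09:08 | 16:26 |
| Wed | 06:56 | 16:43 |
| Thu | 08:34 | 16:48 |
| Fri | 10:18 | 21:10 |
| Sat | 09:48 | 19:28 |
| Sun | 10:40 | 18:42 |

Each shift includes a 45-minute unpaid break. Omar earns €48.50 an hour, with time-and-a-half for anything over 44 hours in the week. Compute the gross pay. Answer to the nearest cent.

Tue: 09:08–16:26 = 7 h 18 min; less 45 min break → 6 h 33 min
Wed: 06:56–16:43 = 9 h 47 min; less 45 min break → 9 h 2 min
Thu: 08:34–16:48 = 8 h 14 min; less 45 min break → 7 h 29 min
Fri: 10:18–21:10 = 10 h 52 min; less 45 min break → 10 h 7 min
Sat: 09:48–19:28 = 9 h 40 min; less 45 min break → 8 h 55 min
Sun: 10:40–18:42 = 8 h 2 min; less 45 min break → 7 h 17 min
Total worked: 49 h 23 min = 2963 min.
Regular 44 h 0 min = 2640 min at €48.50/h; overtime 5 h 23 min = 323 min at €72.75/h.
Pay = (2640 × €48.50 + 323 × €72.75) ÷ 60 = €2525.64.

€2525.64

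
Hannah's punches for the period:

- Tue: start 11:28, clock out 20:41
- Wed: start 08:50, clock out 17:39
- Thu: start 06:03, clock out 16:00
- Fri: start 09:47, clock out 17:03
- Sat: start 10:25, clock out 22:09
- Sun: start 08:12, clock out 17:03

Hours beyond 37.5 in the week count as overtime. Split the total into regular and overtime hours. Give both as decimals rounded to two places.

Tue: 11:28–20:41 = 9 h 13 min
Wed: 08:50–17:39 = 8 h 49 min
Thu: 06:03–16:00 = 9 h 57 min
Fri: 09:47–17:03 = 7 h 16 min
Sat: 10:25–22:09 = 11 h 44 min
Sun: 08:12–17:03 = 8 h 51 min
Total worked: 55 h 50 min = 55.83 h.
Threshold 37.5 h → overtime 18 h 20 min, regular 37 h 30 min.

Regular 37.50 hours, overtime 18.33 hours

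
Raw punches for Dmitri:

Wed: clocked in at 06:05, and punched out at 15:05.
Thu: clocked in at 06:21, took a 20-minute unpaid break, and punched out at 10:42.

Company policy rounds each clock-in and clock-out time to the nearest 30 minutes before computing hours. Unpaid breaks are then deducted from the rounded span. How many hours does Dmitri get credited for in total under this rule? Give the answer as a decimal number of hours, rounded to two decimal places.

12.67 hours

Wed: in 06:05→06:00, out 15:05→15:00; 9 h 0 min
Thu: in 06:21→06:30, out 10:42→10:30; 4 h 0 min − 20 min = 3 h 40 min
Total credited: 12 h 40 min.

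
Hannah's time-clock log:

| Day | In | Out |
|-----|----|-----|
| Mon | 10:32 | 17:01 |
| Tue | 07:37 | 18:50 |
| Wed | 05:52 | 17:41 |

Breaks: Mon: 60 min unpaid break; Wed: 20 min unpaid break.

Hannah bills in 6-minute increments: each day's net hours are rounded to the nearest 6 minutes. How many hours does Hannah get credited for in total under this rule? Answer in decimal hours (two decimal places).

28.20 hours

Mon: 10:32–17:01 = 6 h 29 min − 60 min = 5 h 29 min → rounds to 5 h 30 min
Tue: 07:37–18:50 = 11 h 13 min → rounds to 11 h 12 min
Wed: 05:52–17:41 = 11 h 49 min − 20 min = 11 h 29 min → rounds to 11 h 30 min
Total credited: 28 h 12 min.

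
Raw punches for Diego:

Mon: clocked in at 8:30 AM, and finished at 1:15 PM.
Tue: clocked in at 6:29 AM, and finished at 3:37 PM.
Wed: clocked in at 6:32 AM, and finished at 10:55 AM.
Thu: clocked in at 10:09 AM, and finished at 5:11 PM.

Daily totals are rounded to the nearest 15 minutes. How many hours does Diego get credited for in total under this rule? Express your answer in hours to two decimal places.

Mon: 8:30 AM–1:15 PM = 4 h 45 min → rounds to 4 h 45 min
Tue: 6:29 AM–3:37 PM = 9 h 8 min → rounds to 9 h 15 min
Wed: 6:32 AM–10:55 AM = 4 h 23 min → rounds to 4 h 30 min
Thu: 10:09 AM–5:11 PM = 7 h 2 min → rounds to 7 h 0 min
Total credited: 25 h 30 min.

25.50 hours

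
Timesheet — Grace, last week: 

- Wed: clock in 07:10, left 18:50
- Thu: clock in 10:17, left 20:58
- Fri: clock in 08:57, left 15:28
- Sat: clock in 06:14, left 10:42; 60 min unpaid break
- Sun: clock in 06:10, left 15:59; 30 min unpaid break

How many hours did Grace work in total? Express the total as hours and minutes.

41 h 39 min

Wed: 07:10–18:50 = 11 h 40 min
Thu: 10:17–20:58 = 10 h 41 min
Fri: 08:57–15:28 = 6 h 31 min
Sat: 06:14–10:42 = 4 h 28 min; less 60 min break → 3 h 28 min
Sun: 06:10–15:59 = 9 h 49 min; less 30 min break → 9 h 19 min
Total: 11 h 40 min + 10 h 41 min + 6 h 31 min + 3 h 28 min + 9 h 19 min = 41 h 39 min.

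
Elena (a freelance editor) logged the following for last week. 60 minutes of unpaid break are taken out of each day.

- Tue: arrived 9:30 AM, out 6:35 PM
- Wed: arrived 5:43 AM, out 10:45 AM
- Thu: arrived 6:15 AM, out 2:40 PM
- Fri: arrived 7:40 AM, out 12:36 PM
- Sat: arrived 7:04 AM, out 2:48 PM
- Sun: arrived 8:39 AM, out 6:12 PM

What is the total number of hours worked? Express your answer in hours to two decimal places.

38.75 hours

Tue: 9:30 AM–6:35 PM = 9 h 5 min; less 60 min break → 8 h 5 min
Wed: 5:43 AM–10:45 AM = 5 h 2 min; less 60 min break → 4 h 2 min
Thu: 6:15 AM–2:40 PM = 8 h 25 min; less 60 min break → 7 h 25 min
Fri: 7:40 AM–12:36 PM = 4 h 56 min; less 60 min break → 3 h 56 min
Sat: 7:04 AM–2:48 PM = 7 h 44 min; less 60 min break → 6 h 44 min
Sun: 8:39 AM–6:12 PM = 9 h 33 min; less 60 min break → 8 h 33 min
Total: 8 h 5 min + 4 h 2 min + 7 h 25 min + 3 h 56 min + 6 h 44 min + 8 h 33 min = 38 h 45 min.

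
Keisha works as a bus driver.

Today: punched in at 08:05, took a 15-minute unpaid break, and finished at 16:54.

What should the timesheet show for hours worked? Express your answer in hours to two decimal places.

8.57 hours

Today: 08:05–16:54 = 8 h 49 min; less 15 min break → 8 h 34 min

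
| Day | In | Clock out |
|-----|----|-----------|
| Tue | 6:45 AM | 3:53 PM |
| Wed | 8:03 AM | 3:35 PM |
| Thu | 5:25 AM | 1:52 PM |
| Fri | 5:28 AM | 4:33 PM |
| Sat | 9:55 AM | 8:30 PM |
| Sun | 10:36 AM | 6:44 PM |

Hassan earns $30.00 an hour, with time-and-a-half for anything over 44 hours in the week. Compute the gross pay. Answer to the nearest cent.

Tue: 6:45 AM–3:53 PM = 9 h 8 min
Wed: 8:03 AM–3:35 PM = 7 h 32 min
Thu: 5:25 AM–1:52 PM = 8 h 27 min
Fri: 5:28 AM–4:33 PM = 11 h 5 min
Sat: 9:55 AM–8:30 PM = 10 h 35 min
Sun: 10:36 AM–6:44 PM = 8 h 8 min
Total worked: 54 h 55 min = 3295 min.
Regular 44 h 0 min = 2640 min at $30.00/h; overtime 10 h 55 min = 655 min at $45.00/h.
Pay = (2640 × $30.00 + 655 × $45.00) ÷ 60 = $1811.25.

$1811.25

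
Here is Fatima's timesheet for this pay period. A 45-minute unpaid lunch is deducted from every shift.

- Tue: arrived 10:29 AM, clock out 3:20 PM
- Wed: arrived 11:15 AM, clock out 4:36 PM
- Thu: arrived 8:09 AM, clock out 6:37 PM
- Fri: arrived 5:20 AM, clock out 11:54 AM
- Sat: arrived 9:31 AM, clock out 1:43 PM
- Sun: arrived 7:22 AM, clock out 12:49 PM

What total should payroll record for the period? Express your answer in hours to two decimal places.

Tue: 10:29 AM–3:20 PM = 4 h 51 min; less 45 min break → 4 h 6 min
Wed: 11:15 AM–4:36 PM = 5 h 21 min; less 45 min break → 4 h 36 min
Thu: 8:09 AM–6:37 PM = 10 h 28 min; less 45 min break → 9 h 43 min
Fri: 5:20 AM–11:54 AM = 6 h 34 min; less 45 min break → 5 h 49 min
Sat: 9:31 AM–1:43 PM = 4 h 12 min; less 45 min break → 3 h 27 min
Sun: 7:22 AM–12:49 PM = 5 h 27 min; less 45 min break → 4 h 42 min
Total: 4 h 6 min + 4 h 36 min + 9 h 43 min + 5 h 49 min + 3 h 27 min + 4 h 42 min = 32 h 23 min.

32.38 hours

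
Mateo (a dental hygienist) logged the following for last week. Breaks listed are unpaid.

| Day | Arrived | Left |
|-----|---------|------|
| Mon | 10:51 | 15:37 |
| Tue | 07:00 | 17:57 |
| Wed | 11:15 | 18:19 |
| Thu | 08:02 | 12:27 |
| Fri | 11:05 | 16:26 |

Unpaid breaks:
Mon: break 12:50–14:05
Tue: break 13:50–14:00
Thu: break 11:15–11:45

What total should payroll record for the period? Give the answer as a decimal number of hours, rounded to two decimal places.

30.63 hours

Mon: 10:51–15:37 = 4 h 46 min; less 75 min break → 3 h 31 min
Tue: 07:00–17:57 = 10 h 57 min; less 10 min break → 10 h 47 min
Wed: 11:15–18:19 = 7 h 4 min
Thu: 08:02–12:27 = 4 h 25 min; less 30 min break → 3 h 55 min
Fri: 11:05–16:26 = 5 h 21 min
Total: 3 h 31 min + 10 h 47 min + 7 h 4 min + 3 h 55 min + 5 h 21 min = 30 h 38 min.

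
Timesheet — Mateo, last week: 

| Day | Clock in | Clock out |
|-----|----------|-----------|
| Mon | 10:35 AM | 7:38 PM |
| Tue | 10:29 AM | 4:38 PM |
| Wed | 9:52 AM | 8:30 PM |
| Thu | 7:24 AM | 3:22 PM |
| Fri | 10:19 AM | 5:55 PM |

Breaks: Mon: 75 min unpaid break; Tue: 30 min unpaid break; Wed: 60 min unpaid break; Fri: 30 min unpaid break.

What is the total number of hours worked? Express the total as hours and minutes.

Mon: 10:35 AM–7:38 PM = 9 h 3 min; less 75 min break → 7 h 48 min
Tue: 10:29 AM–4:38 PM = 6 h 9 min; less 30 min break → 5 h 39 min
Wed: 9:52 AM–8:30 PM = 10 h 38 min; less 60 min break → 9 h 38 min
Thu: 7:24 AM–3:22 PM = 7 h 58 min
Fri: 10:19 AM–5:55 PM = 7 h 36 min; less 30 min break → 7 h 6 min
Total: 7 h 48 min + 5 h 39 min + 9 h 38 min + 7 h 58 min + 7 h 6 min = 38 h 9 min.

38 h 9 min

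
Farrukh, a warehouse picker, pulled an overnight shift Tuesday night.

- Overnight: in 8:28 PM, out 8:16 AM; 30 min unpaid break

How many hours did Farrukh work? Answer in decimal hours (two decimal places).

Overnight: 8:28 PM → midnight = 3 h 32 min; midnight → 8:16 AM = 8 h 16 min; span 11 h 48 min; less 30 min break → 11 h 18 min

11.30 hours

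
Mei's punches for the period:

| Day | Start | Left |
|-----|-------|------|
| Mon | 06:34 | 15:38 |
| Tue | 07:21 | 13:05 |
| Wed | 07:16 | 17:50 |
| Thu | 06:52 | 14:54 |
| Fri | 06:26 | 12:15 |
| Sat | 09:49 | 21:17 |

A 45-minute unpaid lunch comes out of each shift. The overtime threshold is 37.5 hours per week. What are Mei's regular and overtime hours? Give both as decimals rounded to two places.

Regular 37.50 hours, overtime 8.68 hours

Mon: 06:34–15:38 = 9 h 4 min; less 45 min break → 8 h 19 min
Tue: 07:21–13:05 = 5 h 44 min; less 45 min break → 4 h 59 min
Wed: 07:16–17:50 = 10 h 34 min; less 45 min break → 9 h 49 min
Thu: 06:52–14:54 = 8 h 2 min; less 45 min break → 7 h 17 min
Fri: 06:26–12:15 = 5 h 49 min; less 45 min break → 5 h 4 min
Sat: 09:49–21:17 = 11 h 28 min; less 45 min break → 10 h 43 min
Total worked: 46 h 11 min = 46.18 h.
Threshold 37.5 h → overtime 8 h 41 min, regular 37 h 30 min.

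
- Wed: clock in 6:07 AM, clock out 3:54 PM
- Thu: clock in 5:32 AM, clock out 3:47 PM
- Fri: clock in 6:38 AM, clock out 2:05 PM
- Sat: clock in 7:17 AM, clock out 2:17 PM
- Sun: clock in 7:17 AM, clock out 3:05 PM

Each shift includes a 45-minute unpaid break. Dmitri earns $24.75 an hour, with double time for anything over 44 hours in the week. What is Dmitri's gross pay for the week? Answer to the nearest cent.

$953.70

Wed: 6:07 AM–3:54 PM = 9 h 47 min; less 45 min break → 9 h 2 min
Thu: 5:32 AM–3:47 PM = 10 h 15 min; less 45 min break → 9 h 30 min
Fri: 6:38 AM–2:05 PM = 7 h 27 min; less 45 min break → 6 h 42 min
Sat: 7:17 AM–2:17 PM = 7 h 0 min; less 45 min break → 6 h 15 min
Sun: 7:17 AM–3:05 PM = 7 h 48 min; less 45 min break → 7 h 3 min
Total worked: 38 h 32 min = 2312 min.
Regular 38 h 32 min = 2312 min at $24.75/h; overtime 0 h 0 min = 0 min at $49.50/h.
Pay = (2312 × $24.75 + 0 × $49.50) ÷ 60 = $953.70.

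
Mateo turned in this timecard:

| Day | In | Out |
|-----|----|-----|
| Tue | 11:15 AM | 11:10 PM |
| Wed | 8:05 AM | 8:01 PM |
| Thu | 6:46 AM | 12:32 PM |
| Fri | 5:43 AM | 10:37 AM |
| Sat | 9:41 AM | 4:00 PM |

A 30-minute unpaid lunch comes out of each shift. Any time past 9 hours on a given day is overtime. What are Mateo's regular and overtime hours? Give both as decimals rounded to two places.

Tue: 11:15 AM–11:10 PM = 11 h 55 min; less 30 min break → 11 h 25 min
Wed: 8:05 AM–8:01 PM = 11 h 56 min; less 30 min break → 11 h 26 min
Thu: 6:46 AM–12:32 PM = 5 h 46 min; less 30 min break → 5 h 16 min
Fri: 5:43 AM–10:37 AM = 4 h 54 min; less 30 min break → 4 h 24 min
Sat: 9:41 AM–4:00 PM = 6 h 19 min; less 30 min break → 5 h 49 min
Tue reg 9 h 0 min / OT 2 h 25 min; Wed reg 9 h 0 min / OT 2 h 26 min; Thu reg 5 h 16 min / OT 0 h 0 min; Fri reg 4 h 24 min / OT 0 h 0 min; Sat reg 5 h 49 min / OT 0 h 0 min.
Totals: regular 33 h 29 min, overtime 4 h 51 min.

Regular 33.48 hours, overtime 4.85 hours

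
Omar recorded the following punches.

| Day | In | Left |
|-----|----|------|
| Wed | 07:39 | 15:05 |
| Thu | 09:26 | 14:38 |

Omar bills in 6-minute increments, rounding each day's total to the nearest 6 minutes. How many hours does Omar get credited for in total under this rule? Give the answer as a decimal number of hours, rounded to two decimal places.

12.60 hours

Wed: 07:39–15:05 = 7 h 26 min → rounds to 7 h 24 min
Thu: 09:26–14:38 = 5 h 12 min → rounds to 5 h 12 min
Total credited: 12 h 36 min.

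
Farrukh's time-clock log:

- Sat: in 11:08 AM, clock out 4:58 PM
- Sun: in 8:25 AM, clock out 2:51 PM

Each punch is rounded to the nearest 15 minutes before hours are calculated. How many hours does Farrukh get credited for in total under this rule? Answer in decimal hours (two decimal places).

Sat: in 11:08 AM→11:15 AM, out 4:58 PM→5:00 PM; 5 h 45 min
Sun: in 8:25 AM→8:30 AM, out 2:51 PM→2:45 PM; 6 h 15 min
Total credited: 12 h 0 min.

12.00 hours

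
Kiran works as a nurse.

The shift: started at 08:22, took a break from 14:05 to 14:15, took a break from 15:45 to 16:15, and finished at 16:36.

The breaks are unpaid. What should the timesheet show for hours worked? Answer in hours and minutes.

7 h 34 min

The shift: 08:22–16:36 = 8 h 14 min; less 40 min break → 7 h 34 min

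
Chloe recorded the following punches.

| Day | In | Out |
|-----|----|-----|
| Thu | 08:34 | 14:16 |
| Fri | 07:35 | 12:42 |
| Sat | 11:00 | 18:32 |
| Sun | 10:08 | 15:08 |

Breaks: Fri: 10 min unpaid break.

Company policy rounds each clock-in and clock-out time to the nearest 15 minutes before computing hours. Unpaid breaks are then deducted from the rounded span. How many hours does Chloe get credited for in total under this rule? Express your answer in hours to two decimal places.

23.33 hours

Thu: in 08:34→08:30, out 14:16→14:15; 5 h 45 min
Fri: in 07:35→07:30, out 12:42→12:45; 5 h 15 min − 10 min = 5 h 5 min
Sat: in 11:00→11:00, out 18:32→18:30; 7 h 30 min
Sun: in 10:08→10:15, out 15:08→15:15; 5 h 0 min
Total credited: 23 h 20 min.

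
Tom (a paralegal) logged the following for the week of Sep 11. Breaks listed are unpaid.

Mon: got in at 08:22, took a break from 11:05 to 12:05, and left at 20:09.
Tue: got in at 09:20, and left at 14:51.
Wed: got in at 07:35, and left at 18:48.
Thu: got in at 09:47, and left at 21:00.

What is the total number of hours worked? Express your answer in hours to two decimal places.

38.73 hours

Mon: 08:22–20:09 = 11 h 47 min; less 60 min break → 10 h 47 min
Tue: 09:20–14:51 = 5 h 31 min
Wed: 07:35–18:48 = 11 h 13 min
Thu: 09:47–21:00 = 11 h 13 min
Total: 10 h 47 min + 5 h 31 min + 11 h 13 min + 11 h 13 min = 38 h 44 min.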